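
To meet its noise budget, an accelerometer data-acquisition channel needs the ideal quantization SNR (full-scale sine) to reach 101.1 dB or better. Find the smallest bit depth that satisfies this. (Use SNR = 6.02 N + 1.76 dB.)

17 bits

N ≥ (101.1 − 1.76)/6.02 = 16.502 → N_min = 17.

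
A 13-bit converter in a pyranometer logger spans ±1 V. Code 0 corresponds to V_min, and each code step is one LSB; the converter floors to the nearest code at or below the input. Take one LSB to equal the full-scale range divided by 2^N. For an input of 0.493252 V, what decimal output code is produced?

Span: 1 V − (-1 V) = 2 V. LSB = 2 V / 2^13 ≈ 244.1 µV.
code = ⌊(V_in − V_min)/LSB⌋ = ⌊(V_in − V_min) × 2^13 / range⌋
     = ⌊(0.493252 − (-1)) × 8192 / 2⌋ = ⌊1.493252 × 8192/2⌋
     = ⌊6116.360⌋ = 6116.

6116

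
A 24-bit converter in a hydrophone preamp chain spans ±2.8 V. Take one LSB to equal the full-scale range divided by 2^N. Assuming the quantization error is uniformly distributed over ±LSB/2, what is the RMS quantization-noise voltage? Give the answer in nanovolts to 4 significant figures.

Full-scale range = 2.8 V − (-2.8 V) = 5.6 V.
One LSB is 5.6 V / 16777216 = 333.786 nV.
RMS of a uniform error over width LSB is LSB/√12 = 96.36 nV.

96.36 nV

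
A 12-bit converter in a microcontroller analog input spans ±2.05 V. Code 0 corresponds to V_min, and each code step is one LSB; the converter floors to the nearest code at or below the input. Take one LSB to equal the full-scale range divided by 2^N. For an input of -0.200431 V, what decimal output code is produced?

1847

Range = 2.05 − (-2.05) = 4.1 V. LSB = 4.1 V / 2^12 ≈ 1.001 mV.
code = ⌊(V_in − V_min)/LSB⌋ = ⌊(V_in − V_min) × 2^12 / range⌋
     = ⌊(-0.200431 − (-2.05)) × 4096 / 4.1⌋ = ⌊1.849569 × 4096/4.1⌋
     = ⌊1847.765⌋ = 1847.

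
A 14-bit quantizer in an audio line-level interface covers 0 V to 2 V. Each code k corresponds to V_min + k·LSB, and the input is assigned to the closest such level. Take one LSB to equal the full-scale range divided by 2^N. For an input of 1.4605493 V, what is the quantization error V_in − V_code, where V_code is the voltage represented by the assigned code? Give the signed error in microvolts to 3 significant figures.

−22.0 µV

Range is 2 V. LSB = 2 V / 2^14 ≈ 122.1 µV.
Position in LSBs: (1.4605493 − (0)) × 16384/2 = 11964.8199; rounding gives k = 11965.
V_code = V_min + k × range/2^14 = 0 + 11965 × 2/16384 = 1.4605712891 V.
e = 1.4605493 − (1.4605712891) = −22.0 µV.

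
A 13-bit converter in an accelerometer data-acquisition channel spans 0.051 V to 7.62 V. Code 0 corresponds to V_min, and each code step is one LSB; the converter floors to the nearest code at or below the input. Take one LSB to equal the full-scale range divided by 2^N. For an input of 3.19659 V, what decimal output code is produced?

3404

Range = 7.62 − (0.051) = 7.569 V. LSB = 7.569 V / 2^13 ≈ 0.9240 mV.
V_in − V_min = 3.19659 − (0.051) = 3.14559 V.
Divide by LSB: 3.14559 × 8192/7.569 = 3404.5017.
Truncating gives code 3404.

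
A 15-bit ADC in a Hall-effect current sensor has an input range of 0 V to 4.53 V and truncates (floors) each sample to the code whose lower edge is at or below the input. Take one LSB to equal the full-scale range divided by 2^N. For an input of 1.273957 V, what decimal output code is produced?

9215

V_FS = 4.53 V. LSB = 4.53 V / 2^15 ≈ 138.2 µV.
code = ⌊(V_in − V_min)/LSB⌋ = ⌊(V_in − V_min) × 2^15 / range⌋
     = ⌊(1.273957 − (0)) × 32768 / 4.53⌋ = ⌊1.273957 × 32768/4.53⌋
     = ⌊9215.237⌋ = 9215.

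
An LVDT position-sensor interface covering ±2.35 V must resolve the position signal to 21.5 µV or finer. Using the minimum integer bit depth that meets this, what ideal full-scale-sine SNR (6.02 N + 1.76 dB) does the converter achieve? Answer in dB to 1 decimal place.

The full-scale span is 2.35 − (-2.35) = 4.7 V.
Need 2^N ≥ 4.7 V / 21.5 µV = 218600 → N_min = 18.
Ideal SNR at N = 18: 6.02·18 + 1.76 = 110.1 dB.

110.1 dB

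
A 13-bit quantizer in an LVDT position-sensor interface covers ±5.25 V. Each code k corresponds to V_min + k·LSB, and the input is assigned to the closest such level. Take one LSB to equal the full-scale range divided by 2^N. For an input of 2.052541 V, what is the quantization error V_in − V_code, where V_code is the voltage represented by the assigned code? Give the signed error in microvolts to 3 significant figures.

Range = 5.25 − (-5.25) = 10.5 V. LSB = 10.5 V / 2^13 ≈ 1.282 mV.
(V_in − V_min)/LSB = (2.052541 − (-5.25)) × 8192/10.5 = 5697.3729 → nearest code k = 5697.
Reconstructed level: -5.25 + 5697 × 10.5/8192 V = 2.052062988 V.
Error = V_in − V_code = 2.052541 − (2.052062988) = +478 µV.

+478 µV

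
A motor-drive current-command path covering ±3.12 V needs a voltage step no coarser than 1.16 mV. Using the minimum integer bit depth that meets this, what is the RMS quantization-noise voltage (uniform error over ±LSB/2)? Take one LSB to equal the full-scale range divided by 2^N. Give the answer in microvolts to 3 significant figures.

Full-scale range = 3.12 V − (-3.12 V) = 6.24 V.
Levels needed ≥ 6.24/1.16 mV = 5379. 2^13 = 8192 suffices, so N_min = 13.
Step size = 6.24/8192 V = 0.76172 mV.
V_rms = LSB/√12 = 220 µV.

220 µV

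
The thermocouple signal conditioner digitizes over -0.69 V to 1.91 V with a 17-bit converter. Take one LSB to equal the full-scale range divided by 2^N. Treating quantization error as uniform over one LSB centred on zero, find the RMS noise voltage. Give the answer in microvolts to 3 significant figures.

5.73 µV

The full-scale span is 1.91 − (-0.69) = 2.6 V.
LSB = 2.6 V ÷ 2^17 = 2.6/131072 V = 19.836 µV.
V_rms = LSB/√12 = 19.836 µV / √12 = 5.73 µV.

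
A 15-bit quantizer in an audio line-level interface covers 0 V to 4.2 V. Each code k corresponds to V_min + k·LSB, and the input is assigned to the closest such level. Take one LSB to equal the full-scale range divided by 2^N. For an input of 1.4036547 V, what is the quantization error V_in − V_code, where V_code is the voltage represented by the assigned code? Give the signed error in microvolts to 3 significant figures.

+23.1 µV

Span = 4.2 V. LSB = 4.2 V / 2^15 ≈ 128.2 µV.
Position in LSBs: (1.4036547 − (0)) × 32768/4.2 = 10951.1803; rounding gives k = 10951.
Reconstructed level: 0 + 10951 × 4.2/32768 V = 1.4036315918 V.
Error = V_in − V_code = 1.4036547 − (1.4036315918) = +23.1 µV.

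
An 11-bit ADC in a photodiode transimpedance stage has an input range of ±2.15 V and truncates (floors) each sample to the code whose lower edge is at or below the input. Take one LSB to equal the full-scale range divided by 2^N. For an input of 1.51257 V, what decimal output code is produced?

1744

The full-scale span is 2.15 − (-2.15) = 4.3 V. LSB = 4.3 V / 2^11 ≈ 2.100 mV.
code = ⌊(V_in − V_min)/LSB⌋ = ⌊(V_in − V_min) × 2^11 / range⌋
     = ⌊(1.51257 − (-2.15)) × 2048 / 4.3⌋ = ⌊3.66257 × 2048/4.3⌋
     = ⌊1744.405⌋ = 1744.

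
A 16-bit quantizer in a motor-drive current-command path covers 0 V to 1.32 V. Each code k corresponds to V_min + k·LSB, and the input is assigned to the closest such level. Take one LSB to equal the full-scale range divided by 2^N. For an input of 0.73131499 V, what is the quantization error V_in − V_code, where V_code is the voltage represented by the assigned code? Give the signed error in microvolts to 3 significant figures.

Range is 1.32 V. LSB = 1.32 V / 2^16 ≈ 20.14 µV.
Position in LSBs: (0.73131499 − (0)) × 65536/1.32 = 36308.6812; rounding gives k = 36309.
Reconstructed level: 0 + 36309 × 1.32/65536 V = 0.73132141113 V.
Error = V_in − V_code = 0.73131499 − (0.73132141113) = −6.42 µV.

−6.42 µV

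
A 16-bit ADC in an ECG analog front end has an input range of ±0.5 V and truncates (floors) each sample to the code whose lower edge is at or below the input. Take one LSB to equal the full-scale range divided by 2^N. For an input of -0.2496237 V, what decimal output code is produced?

Full-scale range = 0.5 V − (-0.5 V) = 1 V. LSB = 1 V / 2^16 ≈ 15.26 µV.
(V_in − V_min) × 2^16/range = (-0.2496237 − (-0.5)) × 65536/1 = 16408.661.
Floor → code = 16408.

16408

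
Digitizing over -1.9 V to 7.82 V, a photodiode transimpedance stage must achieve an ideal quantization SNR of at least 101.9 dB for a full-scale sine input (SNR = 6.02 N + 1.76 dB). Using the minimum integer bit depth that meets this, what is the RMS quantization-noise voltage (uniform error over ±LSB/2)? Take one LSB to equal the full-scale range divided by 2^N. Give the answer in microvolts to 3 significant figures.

21.4 µV

Span: 7.82 V − (-1.9 V) = 9.72 V.
N ≥ (101.9 − 1.76)/6.02 = 16.635 → N_min = 17.
LSB = 9.72 V ÷ 2^17 = 9.72/131072 V = 74.158 µV.
σ_q = LSB/√12 = 74.158 µV/3.4641 = 21.4 µV.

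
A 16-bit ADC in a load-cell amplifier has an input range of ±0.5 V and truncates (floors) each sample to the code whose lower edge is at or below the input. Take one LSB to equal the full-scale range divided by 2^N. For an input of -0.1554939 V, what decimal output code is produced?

The full-scale span is 0.5 − (-0.5) = 1 V. LSB = 1 V / 2^16 ≈ 15.26 µV.
code = ⌊(V_in − V_min)/LSB⌋ = ⌊(V_in − V_min) × 2^16 / range⌋
     = ⌊(-0.1554939 − (-0.5)) × 65536 / 1⌋ = ⌊0.3445061 × 65536/1⌋
     = ⌊22577.552⌋ = 22577.

22577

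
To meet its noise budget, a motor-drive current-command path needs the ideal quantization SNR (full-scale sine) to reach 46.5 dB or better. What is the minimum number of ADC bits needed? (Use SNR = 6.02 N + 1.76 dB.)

8 bits

N ≥ (46.5 − 1.76)/6.02 = 7.432 → N_min = 8.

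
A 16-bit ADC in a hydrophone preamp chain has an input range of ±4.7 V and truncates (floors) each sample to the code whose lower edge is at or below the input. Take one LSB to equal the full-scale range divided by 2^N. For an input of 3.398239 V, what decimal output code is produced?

56460

Range = 4.7 − (-4.7) = 9.4 V. LSB = 9.4 V / 2^16 ≈ 143.4 µV.
code = ⌊(V_in − V_min)/LSB⌋ = ⌊(V_in − V_min) × 2^16 / range⌋
     = ⌊(3.398239 − (-4.7)) × 65536 / 9.4⌋ = ⌊8.098239 × 65536/9.4⌋
     = ⌊56460.233⌋ = 56460.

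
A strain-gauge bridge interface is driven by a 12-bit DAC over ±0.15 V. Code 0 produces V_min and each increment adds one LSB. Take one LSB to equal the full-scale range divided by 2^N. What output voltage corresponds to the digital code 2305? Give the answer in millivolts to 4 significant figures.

Full-scale range = 0.15 V − (-0.15 V) = 0.3 V. LSB = 0.3 V / 2^12.
V_out = V_min + code × LSB = -0.15 V + 2305 × 0.3 V / 4096
      = -0.15 + 0.168823 = 0.0188232 V.

18.82 mV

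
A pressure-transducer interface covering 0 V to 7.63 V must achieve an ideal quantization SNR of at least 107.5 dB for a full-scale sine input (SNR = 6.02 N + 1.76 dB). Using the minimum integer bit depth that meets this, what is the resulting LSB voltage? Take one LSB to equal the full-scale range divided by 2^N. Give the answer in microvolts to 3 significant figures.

29.1 µV

Span = 7.63 V.
6.02 N + 1.76 ≥ 107.5 gives N ≥ 17.565, so the minimum integer is 18.
LSB = 7.63 V ÷ 2^18 = 7.63/262144 V = 29.1 µV.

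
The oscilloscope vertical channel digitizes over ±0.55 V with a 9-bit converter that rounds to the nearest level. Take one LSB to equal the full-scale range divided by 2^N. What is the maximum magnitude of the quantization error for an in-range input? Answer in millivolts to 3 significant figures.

1.07 mV

Range = 0.55 − (-0.55) = 1.1 V.
Step size = 1.1/512 V = 2.1484 mV.
Worst-case error for round-to-nearest is half an LSB: 1.07 mV.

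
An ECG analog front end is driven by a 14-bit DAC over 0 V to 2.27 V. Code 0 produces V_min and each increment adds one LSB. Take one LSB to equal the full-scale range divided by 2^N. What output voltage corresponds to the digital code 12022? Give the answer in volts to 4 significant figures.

Span = 2.27 V. LSB = 2.27 V / 2^14.
V_out = 0 + 12022 × (2.27/16384) V
      = 0 V + 1.66565 V = 1.66565 V.

1.666 V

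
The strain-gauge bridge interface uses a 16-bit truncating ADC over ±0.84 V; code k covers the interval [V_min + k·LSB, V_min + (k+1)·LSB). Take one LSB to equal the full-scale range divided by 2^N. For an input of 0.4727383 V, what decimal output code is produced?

Range = 0.84 − (-0.84) = 1.68 V. LSB = 1.68 V / 2^16 ≈ 25.63 µV.
(V_in − V_min) × 2^16/range = (0.4727383 − (-0.84)) × 65536/1.68 = 51209.296.
Floor → code = 51209.

51209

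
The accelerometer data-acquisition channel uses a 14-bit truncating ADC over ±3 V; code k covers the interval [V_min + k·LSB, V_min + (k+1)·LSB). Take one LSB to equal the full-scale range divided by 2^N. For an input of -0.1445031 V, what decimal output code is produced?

Full-scale range = 3 V − (-3 V) = 6 V. LSB = 6 V / 2^14 ≈ 366.2 µV.
V_in − V_min = -0.1445031 − (-3) = 2.8554969 V.
Divide by LSB: 2.8554969 × 16384/6 = 7797.4102.
Truncating gives code 7797.

7797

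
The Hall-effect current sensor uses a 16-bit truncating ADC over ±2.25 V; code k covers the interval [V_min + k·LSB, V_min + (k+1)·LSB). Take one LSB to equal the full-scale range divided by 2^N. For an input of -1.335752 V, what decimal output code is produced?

Range = 2.25 − (-2.25) = 4.5 V. LSB = 4.5 V / 2^16 ≈ 68.66 µV.
V_in − V_min = -1.335752 − (-2.25) = 0.914248 V.
Divide by LSB: 0.914248 × 65536/4.5 = 13314.7015.
Truncating gives code 13314.

13314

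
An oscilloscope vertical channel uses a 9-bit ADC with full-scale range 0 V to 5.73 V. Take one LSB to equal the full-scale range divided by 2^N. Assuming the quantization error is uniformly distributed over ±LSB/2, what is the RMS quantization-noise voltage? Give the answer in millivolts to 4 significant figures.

Range is 5.73 V.
Step size = 5.73/512 V = 11.1914 mV.
For a uniform distribution on [−LSB/2, +LSB/2], V_rms = LSB/√12 = 11.1914 mV/3.4641 = 3.231 mV.

3.231 mV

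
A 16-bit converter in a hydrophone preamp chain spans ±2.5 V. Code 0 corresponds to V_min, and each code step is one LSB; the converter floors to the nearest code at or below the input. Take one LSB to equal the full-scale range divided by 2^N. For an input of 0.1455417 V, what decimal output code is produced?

34675

The full-scale span is 2.5 − (-2.5) = 5 V. LSB = 5 V / 2^16 ≈ 76.29 µV.
code = ⌊(V_in − V_min)/LSB⌋ = ⌊(V_in − V_min) × 2^16 / range⌋
     = ⌊(0.1455417 − (-2.5)) × 65536 / 5⌋ = ⌊2.6455417 × 65536/5⌋
     = ⌊34675.644⌋ = 34675.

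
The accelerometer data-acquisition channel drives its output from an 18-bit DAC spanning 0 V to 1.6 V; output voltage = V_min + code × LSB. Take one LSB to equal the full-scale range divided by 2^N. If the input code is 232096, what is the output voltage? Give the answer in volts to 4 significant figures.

1.417 V

Full-scale range = 1.6 V. LSB = 1.6 V / 2^18.
V_out = V_min + code × LSB = 0 V + 232096 × 1.6 V / 262144
      = 0 V + 1.41660 V = 1.41660 V.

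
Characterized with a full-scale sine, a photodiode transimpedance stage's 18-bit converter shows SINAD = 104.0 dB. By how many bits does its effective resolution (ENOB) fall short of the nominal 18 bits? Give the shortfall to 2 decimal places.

ENOB = (SINAD − 1.76)/6.02 = (104.0 − 1.76)/6.02 = 16.9834 bits.
18 − 16.9834 = 1.02 bits below nominal.

1.02 bits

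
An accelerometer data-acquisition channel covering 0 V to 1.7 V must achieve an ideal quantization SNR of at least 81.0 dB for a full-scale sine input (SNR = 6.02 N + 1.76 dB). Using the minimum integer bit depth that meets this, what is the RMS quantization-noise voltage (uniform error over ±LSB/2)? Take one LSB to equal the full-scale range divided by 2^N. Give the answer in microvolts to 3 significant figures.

Full-scale range = 1.7 V.
N ≥ (81.0 − 1.76)/6.02 = 13.163 → N_min = 14.
Step size = 1.7/16384 V = 103.76 µV.
RMS noise = LSB/√12 = 30.0 µV.

30.0 µV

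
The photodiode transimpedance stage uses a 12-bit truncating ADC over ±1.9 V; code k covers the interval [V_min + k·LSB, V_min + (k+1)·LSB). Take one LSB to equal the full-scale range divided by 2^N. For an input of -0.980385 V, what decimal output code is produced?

991

Range = 1.9 − (-1.9) = 3.8 V. LSB = 3.8 V / 2^12 ≈ 0.9277 mV.
code = ⌊(V_in − V_min)/LSB⌋ = ⌊(V_in − V_min) × 2^12 / range⌋
     = ⌊(-0.980385 − (-1.9)) × 4096 / 3.8⌋ = ⌊0.919615 × 4096/3.8⌋
     = ⌊991.248⌋ = 991.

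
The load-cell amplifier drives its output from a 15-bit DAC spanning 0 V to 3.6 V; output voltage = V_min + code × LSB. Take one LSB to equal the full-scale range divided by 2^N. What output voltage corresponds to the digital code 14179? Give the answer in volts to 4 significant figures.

Full-scale range = 3.6 V. LSB = 3.6 V / 2^15.
Output = V_min + (14179/32768) × range = 0 + 0.432709 × 3.6 V
      = 0 V + 1.55775 V = 1.55775 V.

1.558 V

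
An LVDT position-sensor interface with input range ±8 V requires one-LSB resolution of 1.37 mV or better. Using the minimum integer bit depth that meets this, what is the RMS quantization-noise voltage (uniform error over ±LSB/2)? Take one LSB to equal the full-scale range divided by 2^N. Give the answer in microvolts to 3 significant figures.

Span: 8 V − (-8 V) = 16 V.
Required number of levels: 16/1.37 mV = 11679; smallest N with 2^N ≥ that is 14.
LSB = 16 V / 2^14 = 0.97656 mV.
σ_q = LSB/√12 = 0.97656 mV/3.4641 = 282 µV.

282 µV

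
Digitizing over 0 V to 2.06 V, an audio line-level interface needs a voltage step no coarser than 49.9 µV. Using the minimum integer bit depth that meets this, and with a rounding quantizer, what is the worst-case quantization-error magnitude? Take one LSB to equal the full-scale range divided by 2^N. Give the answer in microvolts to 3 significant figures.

Range is 2.06 V.
2.06 V / 49.9 µV = 41280. Since 2^15 = 32768 and 2^16 = 65536, N = 16.
Step size = 2.06/65536 V = 31.433 µV.
Half an LSB is 15.7 µV.

15.7 µV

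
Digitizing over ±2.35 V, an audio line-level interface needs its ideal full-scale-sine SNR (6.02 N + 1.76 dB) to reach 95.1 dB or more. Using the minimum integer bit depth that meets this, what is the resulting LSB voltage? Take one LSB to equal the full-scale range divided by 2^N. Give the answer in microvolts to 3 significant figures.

Span: 2.35 V − (-2.35 V) = 4.7 V.
N ≥ (95.1 − 1.76)/6.02 = 15.505 → N_min = 16.
One LSB is 4.7 V / 65536 = 71.7 µV.

71.7 µV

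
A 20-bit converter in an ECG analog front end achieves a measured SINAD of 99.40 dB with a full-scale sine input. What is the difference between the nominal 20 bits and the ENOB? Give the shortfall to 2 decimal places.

ENOB = (SINAD − 1.76)/6.02 = (99.40 − 1.76)/6.02 = 16.2193 bits.
Lost resolution: 20 − 16.2193 = 3.7807 bits.

3.78 bits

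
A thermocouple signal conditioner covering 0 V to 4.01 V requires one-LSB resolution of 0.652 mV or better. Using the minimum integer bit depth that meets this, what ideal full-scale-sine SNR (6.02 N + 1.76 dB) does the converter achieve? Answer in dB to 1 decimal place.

V_FS = 4.01 V.
Levels needed ≥ 4.01/0.652 mV = 6150. 2^13 = 8192 suffices, so N_min = 13.
Ideal SNR at N = 13: 6.02·13 + 1.76 = 80.0 dB.

80.0 dB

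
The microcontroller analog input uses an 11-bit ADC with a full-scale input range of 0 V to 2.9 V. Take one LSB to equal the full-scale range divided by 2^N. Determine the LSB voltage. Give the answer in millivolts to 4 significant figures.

Span = 2.9 V.
2^11 = 2048 levels.
LSB = 2.9 V ÷ 2^11 = 2.9/2048 V = 1.416 mV.

1.416 mV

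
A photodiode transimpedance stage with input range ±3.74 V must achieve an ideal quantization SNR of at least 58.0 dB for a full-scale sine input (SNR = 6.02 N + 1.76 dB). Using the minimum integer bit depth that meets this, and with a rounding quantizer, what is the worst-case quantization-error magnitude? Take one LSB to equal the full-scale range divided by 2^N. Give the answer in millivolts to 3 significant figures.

3.65 mV

Full-scale range = 3.74 V − (-3.74 V) = 7.48 V.
6.02 N + 1.76 ≥ 58.0 gives N ≥ 9.342, so the minimum integer is 10.
Step size = 7.48/1024 V = 7.3047 mV.
Half an LSB is 3.65 mV.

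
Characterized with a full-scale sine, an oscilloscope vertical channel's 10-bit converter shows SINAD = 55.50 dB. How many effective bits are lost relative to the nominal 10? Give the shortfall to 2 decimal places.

N_eff = (55.50 − 1.76)/6.02 = 8.9269 bits.
Shortfall = 10 − 8.9269 = 1.0731 bits.

1.07 bits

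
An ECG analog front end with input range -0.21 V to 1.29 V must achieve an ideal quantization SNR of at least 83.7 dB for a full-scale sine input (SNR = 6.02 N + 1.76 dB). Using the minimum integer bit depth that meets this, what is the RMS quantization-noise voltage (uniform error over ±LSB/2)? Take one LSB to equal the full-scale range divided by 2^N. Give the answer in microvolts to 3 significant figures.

The full-scale span is 1.29 − (-0.21) = 1.5 V.
Required N = ⌈(83.7 − 1.76)/6.02⌉ = ⌈13.611⌉ = 14.
Step size = 1.5/16384 V = 91.553 µV.
V_rms = LSB/√12 = 26.4 µV.

26.4 µV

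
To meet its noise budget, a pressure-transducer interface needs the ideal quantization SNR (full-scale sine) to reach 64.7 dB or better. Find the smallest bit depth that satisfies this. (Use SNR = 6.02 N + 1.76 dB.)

11 bits

Solving 6.02 N ≥ 64.7 − 1.76: N ≥ 10.455. Round up → N = 11.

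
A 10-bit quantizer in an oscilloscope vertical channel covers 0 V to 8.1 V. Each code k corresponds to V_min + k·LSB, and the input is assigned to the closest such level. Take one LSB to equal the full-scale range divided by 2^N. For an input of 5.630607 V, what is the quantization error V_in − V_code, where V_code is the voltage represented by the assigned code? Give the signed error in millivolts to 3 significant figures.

−1.42 mV

Full-scale range = 8.1 V. LSB = 8.1 V / 2^10 ≈ 7.910 mV.
Position in LSBs: (5.630607 − (0)) × 1024/8.1 = 711.8199; rounding gives k = 712.
V_code = 0 + (712/1024) × 8.1 = 5.632031250 V.
Error = V_in − V_code = 5.630607 − (5.632031250) = −1.42 mV.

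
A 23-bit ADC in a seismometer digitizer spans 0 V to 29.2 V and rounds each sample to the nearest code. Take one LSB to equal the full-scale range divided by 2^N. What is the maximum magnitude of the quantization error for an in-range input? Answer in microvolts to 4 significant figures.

1.740 µV

Full-scale range = 29.2 V.
LSB = 29.2 V ÷ 2^23 = 29.2/8388608 V = 3.48091 µV.
A rounding quantizer has |error| ≤ LSB/2 = 1.740 µV.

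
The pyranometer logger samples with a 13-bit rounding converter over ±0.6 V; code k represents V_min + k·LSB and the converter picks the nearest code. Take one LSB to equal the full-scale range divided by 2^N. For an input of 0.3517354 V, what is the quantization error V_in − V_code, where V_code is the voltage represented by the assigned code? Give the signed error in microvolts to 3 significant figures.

+26.4 µV

Range = 0.6 − (-0.6) = 1.2 V. LSB = 1.2 V / 2^13 ≈ 146.5 µV.
Position in LSBs: (0.3517354 − (-0.6)) × 8192/1.2 = 6497.1803; rounding gives k = 6497.
V_code = V_min + k × range/2^13 = -0.6 + 6497 × 1.2/8192 = 0.3517089844 V.
e = 0.3517354 − (0.3517089844) = +26.4 µV.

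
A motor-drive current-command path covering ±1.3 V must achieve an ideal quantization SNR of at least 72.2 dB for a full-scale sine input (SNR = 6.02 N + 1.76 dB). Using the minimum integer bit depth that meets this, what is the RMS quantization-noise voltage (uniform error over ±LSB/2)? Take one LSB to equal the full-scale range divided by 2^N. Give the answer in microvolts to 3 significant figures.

Range = 1.3 − (-1.3) = 2.6 V.
Solving 6.02 N ≥ 72.2 − 1.76: N ≥ 11.701. Round up → N = 12.
One LSB is 2.6 V / 4096 = 0.63477 mV.
σ_q = LSB/√12 = 0.63477 mV/3.4641 = 183 µV.

183 µV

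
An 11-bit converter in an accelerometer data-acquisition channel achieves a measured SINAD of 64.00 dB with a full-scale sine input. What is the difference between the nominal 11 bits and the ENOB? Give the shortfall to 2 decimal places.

N_eff = (64.00 − 1.76)/6.02 = 10.3389 bits.
Lost resolution: 11 − 10.3389 = 0.6611 bits.

0.66 bits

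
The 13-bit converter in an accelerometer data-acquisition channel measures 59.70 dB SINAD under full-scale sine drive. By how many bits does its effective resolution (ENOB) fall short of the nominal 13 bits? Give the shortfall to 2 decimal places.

Effective bits = (59.70 − 1.76)/6.02 = 9.6246.
13 − 9.6246 = 3.38 bits below nominal.

3.38 bits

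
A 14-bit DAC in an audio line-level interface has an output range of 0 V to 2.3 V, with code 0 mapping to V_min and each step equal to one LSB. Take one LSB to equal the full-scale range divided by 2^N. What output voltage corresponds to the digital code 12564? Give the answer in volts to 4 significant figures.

1.764 V

V_FS = 2.3 V. LSB = 2.3 V / 2^14.
V_out = 0 + 12564 × (2.3/16384) V
      = 0 + 1.76375 = 1.76375 V.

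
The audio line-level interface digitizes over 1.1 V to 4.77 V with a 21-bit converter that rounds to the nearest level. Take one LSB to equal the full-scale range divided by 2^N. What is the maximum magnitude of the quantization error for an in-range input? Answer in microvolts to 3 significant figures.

0.875 µV

Full-scale range = 4.77 V − (1.1 V) = 3.67 V.
LSB = 3.67 V ÷ 2^21 = 3.67/2097152 V = 1.7500 µV.
A rounding quantizer has |error| ≤ LSB/2 = 0.875 µV.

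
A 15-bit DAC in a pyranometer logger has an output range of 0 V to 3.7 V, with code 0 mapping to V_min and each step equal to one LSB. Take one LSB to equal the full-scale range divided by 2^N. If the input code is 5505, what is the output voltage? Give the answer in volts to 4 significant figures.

0.6216 V

Span = 3.7 V. LSB = 3.7 V / 2^15.
V_out = 0 + 5505 × (3.7/32768) V
      = 0 + 0.621597 = 0.621597 V.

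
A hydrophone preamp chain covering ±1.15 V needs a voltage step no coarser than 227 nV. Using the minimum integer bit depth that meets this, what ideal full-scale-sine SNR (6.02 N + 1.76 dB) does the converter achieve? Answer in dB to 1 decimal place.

Span: 1.15 V − (-1.15 V) = 2.3 V.
Required number of levels: 2.3/227 nV = 1.0132e7; smallest N with 2^N ≥ that is 24.
Ideal SNR at N = 24: 6.02·24 + 1.76 = 146.2 dB.

146.2 dB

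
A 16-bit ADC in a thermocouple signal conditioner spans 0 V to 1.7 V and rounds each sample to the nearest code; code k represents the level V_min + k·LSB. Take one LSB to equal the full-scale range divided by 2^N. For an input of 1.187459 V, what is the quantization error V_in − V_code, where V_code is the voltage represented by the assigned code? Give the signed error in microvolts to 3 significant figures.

+6.30 µV

V_FS = 1.7 V. LSB = 1.7 V / 2^16 ≈ 25.94 µV.
(V_in − V_min)/LSB = (1.187459 − (0)) × 65536/1.7 = 45777.2430 → nearest code k = 45777.
V_code = V_min + k × range/2^16 = 0 + 45777 × 1.7/65536 = 1.1874526978 V.
V_in − V_code = 1.187459 − (1.1874526978) = +6.30 µV.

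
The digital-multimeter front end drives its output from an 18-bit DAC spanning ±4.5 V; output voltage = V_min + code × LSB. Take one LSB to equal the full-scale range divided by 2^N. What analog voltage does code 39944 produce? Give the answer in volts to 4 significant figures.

Span: 4.5 V − (-4.5 V) = 9 V. LSB = 9 V / 2^18.
Output = V_min + (39944/262144) × range = -4.5 + 0.152374 × 9 V
      = -4.5 + 1.37137 = -3.12863 V.

-3.129 V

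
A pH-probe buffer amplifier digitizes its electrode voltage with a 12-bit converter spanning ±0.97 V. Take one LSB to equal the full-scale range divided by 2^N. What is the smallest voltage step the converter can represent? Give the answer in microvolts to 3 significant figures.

474 µV

Range = 0.97 − (-0.97) = 1.94 V.
There are 2^12 = 4096 steps.
LSB = 1.94 V / 2^12 = 474 µV.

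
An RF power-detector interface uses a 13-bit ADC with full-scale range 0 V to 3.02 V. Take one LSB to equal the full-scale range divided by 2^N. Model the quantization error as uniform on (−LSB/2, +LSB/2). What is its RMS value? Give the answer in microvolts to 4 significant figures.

106.4 µV

Full-scale range = 3.02 V.
Step size = 3.02/8192 V = 368.652 µV.
σ_q = LSB/√12 = 368.652 µV/3.4641 = 106.4 µV.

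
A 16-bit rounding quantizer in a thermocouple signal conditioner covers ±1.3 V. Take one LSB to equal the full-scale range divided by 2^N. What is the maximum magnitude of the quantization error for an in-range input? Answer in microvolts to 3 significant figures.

Span: 1.3 V − (-1.3 V) = 2.6 V.
Step size = 2.6/65536 V = 39.673 µV.
A rounding quantizer has |error| ≤ LSB/2 = 19.8 µV.

19.8 µV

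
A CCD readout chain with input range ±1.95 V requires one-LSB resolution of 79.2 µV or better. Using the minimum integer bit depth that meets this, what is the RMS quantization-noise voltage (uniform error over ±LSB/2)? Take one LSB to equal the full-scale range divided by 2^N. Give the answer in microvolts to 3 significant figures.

17.2 µV

Span: 1.95 V − (-1.95 V) = 3.9 V.
Need 2^N ≥ 3.9 V / 79.2 µV = 49240 → N_min = 16.
One LSB is 3.9 V / 65536 = 59.509 µV.
RMS noise = LSB/√12 = 17.2 µV.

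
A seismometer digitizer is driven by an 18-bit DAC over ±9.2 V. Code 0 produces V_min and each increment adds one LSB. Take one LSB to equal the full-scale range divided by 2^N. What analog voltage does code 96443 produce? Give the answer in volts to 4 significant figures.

Full-scale range = 9.2 V − (-9.2 V) = 18.4 V. LSB = 18.4 V / 2^18.
Output = V_min + (96443/262144) × range = -9.2 + 0.367901 × 18.4 V
      = -9.2 V + 6.76938 V = -2.43062 V.

-2.431 V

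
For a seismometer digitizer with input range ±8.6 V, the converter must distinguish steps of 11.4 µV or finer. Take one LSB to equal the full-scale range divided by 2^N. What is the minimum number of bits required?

21 bits

Span: 8.6 V − (-8.6 V) = 17.2 V.
Levels needed ≥ 17.2/11.4 µV = 1.509e6. 2^21 = 2097152 suffices, so N_min = 21.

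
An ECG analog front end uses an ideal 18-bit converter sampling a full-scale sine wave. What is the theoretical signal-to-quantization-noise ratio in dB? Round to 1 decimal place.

SNR = 6.02·18 + 1.76 = 110.12 dB.

110.1 dB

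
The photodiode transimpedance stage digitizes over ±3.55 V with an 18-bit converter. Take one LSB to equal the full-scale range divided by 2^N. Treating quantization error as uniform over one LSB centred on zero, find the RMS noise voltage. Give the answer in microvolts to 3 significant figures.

The full-scale span is 3.55 − (-3.55) = 7.1 V.
Step size = 7.1/262144 V = 27.084 µV.
σ_q = LSB/√12 = 27.084 µV/3.4641 = 7.82 µV.

7.82 µV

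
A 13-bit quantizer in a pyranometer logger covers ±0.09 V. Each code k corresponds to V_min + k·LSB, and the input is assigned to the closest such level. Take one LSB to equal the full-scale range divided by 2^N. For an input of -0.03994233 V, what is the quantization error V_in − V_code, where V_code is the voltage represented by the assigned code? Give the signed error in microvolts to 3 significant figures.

+3.96 µV

The full-scale span is 0.09 − (-0.09) = 0.18 V. LSB = 0.18 V / 2^13 ≈ 21.97 µV.
(-0.03994233 − (-0.09)) / LSB = 0.05005767 × 8192/0.18 = 2278.1802. Nearest integer: k = 2278.
V_code = V_min + k × range/2^13 = -0.09 + 2278 × 0.18/8192 = -0.03994628906 V.
e = -0.03994233 − (-0.03994628906) = +3.96 µV.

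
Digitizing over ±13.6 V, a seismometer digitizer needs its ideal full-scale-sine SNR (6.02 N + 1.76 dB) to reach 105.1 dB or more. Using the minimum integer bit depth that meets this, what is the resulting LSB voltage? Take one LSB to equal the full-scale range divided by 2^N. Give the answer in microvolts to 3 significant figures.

Span: 13.6 V − (-13.6 V) = 27.2 V.
N ≥ (105.1 − 1.76)/6.02 = 17.166 → N_min = 18.
LSB = 27.2 V / 2^18 = 104 µV.

104 µV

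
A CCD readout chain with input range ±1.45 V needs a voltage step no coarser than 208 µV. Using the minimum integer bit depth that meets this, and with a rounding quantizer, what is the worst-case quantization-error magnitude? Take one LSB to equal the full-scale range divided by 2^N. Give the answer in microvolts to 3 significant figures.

The full-scale span is 1.45 − (-1.45) = 2.9 V.
Required number of levels: 2.9/208 µV = 13942; smallest N with 2^N ≥ that is 14.
LSB = 2.9 V ÷ 2^14 = 2.9/16384 V = 177.00 µV.
Half an LSB is 88.5 µV.

88.5 µV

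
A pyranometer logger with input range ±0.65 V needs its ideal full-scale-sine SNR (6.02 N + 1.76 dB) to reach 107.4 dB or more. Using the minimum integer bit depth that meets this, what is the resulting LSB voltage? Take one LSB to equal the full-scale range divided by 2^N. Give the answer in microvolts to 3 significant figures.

4.96 µV

Range = 0.65 − (-0.65) = 1.3 V.
Required N = ⌈(107.4 − 1.76)/6.02⌉ = ⌈17.548⌉ = 18.
LSB = 1.3 V / 2^18 = 4.96 µV.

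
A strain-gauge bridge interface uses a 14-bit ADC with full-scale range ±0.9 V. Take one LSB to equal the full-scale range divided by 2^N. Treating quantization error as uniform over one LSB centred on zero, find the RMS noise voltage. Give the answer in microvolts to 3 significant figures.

Span: 0.9 V − (-0.9 V) = 1.8 V.
LSB = 1.8 V ÷ 2^14 = 1.8/16384 V = 109.86 µV.
RMS of a uniform error over width LSB is LSB/√12 = 31.7 µV.

31.7 µV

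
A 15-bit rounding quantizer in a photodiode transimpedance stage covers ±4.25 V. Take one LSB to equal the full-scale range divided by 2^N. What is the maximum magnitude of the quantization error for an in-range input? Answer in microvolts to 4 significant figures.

129.7 µV

Span: 4.25 V − (-4.25 V) = 8.5 V.
LSB = 8.5 V / 2^15 = 259.399 µV.
A rounding quantizer has |error| ≤ LSB/2 = 129.7 µV.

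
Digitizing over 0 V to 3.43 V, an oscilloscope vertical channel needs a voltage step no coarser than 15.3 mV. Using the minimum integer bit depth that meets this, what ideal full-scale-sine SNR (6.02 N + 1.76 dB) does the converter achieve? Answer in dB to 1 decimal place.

49.9 dB

V_FS = 3.43 V.
Levels needed ≥ 3.43/15.3 mV = 224.2. 2^8 = 256 suffices, so N_min = 8.
Ideal SNR at N = 8: 6.02·8 + 1.76 = 49.9 dB.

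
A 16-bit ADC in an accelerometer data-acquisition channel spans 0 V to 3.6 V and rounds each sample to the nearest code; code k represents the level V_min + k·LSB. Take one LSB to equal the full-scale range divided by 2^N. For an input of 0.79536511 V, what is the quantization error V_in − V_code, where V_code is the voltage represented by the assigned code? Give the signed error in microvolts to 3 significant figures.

+9.89 µV

Full-scale range = 3.6 V. LSB = 3.6 V / 2^16 ≈ 54.93 µV.
(0.79536511 − (0)) / LSB = 0.79536511 × 65536/3.6 = 14479.1800. Nearest integer: k = 14479.
V_code = V_min + k × range/2^16 = 0 + 14479 × 3.6/65536 = 0.79535522461 V.
V_in − V_code = 0.79536511 − (0.79535522461) = +9.89 µV.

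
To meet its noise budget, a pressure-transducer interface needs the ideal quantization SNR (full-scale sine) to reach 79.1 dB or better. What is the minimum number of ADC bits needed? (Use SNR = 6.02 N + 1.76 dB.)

Required N = ⌈(79.1 − 1.76)/6.02⌉ = ⌈12.847⌉ = 13.

13 bits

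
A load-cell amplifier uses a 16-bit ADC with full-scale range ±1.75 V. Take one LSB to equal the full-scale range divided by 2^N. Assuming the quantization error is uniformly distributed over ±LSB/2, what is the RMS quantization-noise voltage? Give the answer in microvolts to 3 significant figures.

15.4 µV

Range = 1.75 − (-1.75) = 3.5 V.
LSB = 3.5 V / 2^16 = 53.406 µV.
σ_q = LSB/√12 = 53.406 µV/3.4641 = 15.4 µV.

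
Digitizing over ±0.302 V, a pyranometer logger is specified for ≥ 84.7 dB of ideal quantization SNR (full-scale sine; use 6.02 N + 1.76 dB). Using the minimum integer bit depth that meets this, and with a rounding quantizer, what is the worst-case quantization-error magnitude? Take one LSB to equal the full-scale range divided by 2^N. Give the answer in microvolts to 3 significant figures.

Range = 0.302 − (-0.302) = 0.604 V.
N ≥ (84.7 − 1.76)/6.02 = 13.777 → N_min = 14.
Step size = 0.604/16384 V = 36.865 µV.
Max error for round-to-nearest is LSB/2 = 18.4 µV.

18.4 µV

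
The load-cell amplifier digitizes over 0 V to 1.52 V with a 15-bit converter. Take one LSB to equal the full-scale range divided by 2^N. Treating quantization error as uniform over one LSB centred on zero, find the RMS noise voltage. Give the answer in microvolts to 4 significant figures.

Full-scale range = 1.52 V.
Step size = 1.52/32768 V = 46.3867 µV.
V_rms = LSB/√12 = 46.3867 µV / √12 = 13.39 µV.

13.39 µV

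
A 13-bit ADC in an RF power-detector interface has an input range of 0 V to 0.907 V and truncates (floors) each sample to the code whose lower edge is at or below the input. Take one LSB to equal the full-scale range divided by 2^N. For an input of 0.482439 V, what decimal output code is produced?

4357

Span = 0.907 V. LSB = 0.907 V / 2^13 ≈ 110.7 µV.
code = ⌊(V_in − V_min)/LSB⌋ = ⌊(V_in − V_min) × 2^13 / range⌋
     = ⌊(0.482439 − (0)) × 8192 / 0.907⌋ = ⌊0.482439 × 8192/0.907⌋
     = ⌊4357.376⌋ = 4357.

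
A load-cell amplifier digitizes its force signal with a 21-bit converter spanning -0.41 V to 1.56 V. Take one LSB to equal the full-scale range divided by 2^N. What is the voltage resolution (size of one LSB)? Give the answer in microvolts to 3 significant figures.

0.939 µV

Span: 1.56 V − (-0.41 V) = 1.97 V.
Number of codes = 2^21 = 2097152.
Step size = 1.97/2097152 V = 0.939 µV.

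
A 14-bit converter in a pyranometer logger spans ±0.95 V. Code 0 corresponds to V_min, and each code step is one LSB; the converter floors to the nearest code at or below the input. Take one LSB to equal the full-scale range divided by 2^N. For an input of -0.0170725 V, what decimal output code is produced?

8044

The full-scale span is 0.95 − (-0.95) = 1.9 V. LSB = 1.9 V / 2^14 ≈ 116.0 µV.
V_in − V_min = -0.0170725 − (-0.95) = 0.9329275 V.
Divide by LSB: 0.9329275 × 16384/1.9 = 8044.7811.
Truncating gives code 8044.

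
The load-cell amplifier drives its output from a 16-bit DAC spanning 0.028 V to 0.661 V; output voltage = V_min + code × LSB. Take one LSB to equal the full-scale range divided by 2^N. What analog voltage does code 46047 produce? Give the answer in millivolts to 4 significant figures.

472.8 mV

Span: 0.661 V − (0.028 V) = 0.633 V. LSB = 0.633 V / 2^16.
V_out = 0.028 + 46047 × (0.633/65536) V
      = 0.028 V + 0.444759 V = 0.472759 V.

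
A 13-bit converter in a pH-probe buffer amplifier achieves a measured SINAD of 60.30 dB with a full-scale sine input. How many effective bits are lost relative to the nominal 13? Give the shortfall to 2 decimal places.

ENOB = (SINAD − 1.76)/6.02 = (60.30 − 1.76)/6.02 = 9.7243 bits.
13 − 9.7243 = 3.28 bits below nominal.

3.28 bits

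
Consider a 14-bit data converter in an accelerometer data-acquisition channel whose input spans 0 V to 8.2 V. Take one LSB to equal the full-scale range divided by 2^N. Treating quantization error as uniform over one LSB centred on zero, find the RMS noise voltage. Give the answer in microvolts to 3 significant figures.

Span = 8.2 V.
LSB = 8.2 V / 2^14 = 0.50049 mV.
For a uniform distribution on [−LSB/2, +LSB/2], V_rms = LSB/√12 = 0.50049 mV/3.4641 = 144 µV.

144 µV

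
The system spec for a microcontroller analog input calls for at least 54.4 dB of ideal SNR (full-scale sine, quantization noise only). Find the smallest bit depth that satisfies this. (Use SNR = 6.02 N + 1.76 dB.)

Required N = ⌈(54.4 − 1.76)/6.02⌉ = ⌈8.744⌉ = 9.

9 bits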